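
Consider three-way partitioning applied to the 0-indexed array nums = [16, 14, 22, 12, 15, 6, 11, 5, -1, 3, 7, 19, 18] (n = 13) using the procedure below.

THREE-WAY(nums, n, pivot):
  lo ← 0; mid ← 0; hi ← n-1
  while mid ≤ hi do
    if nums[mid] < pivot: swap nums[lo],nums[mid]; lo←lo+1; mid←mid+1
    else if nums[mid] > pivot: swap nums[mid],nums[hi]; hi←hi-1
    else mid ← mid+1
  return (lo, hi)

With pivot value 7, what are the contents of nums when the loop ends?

[3, -1, 5, 6, 7, 11, 15, 12, 22, 14, 19, 18, 16]

pivot = 7; lo=0, mid=0, hi=12
nums[mid]=16>7: swap nums[0],nums[12]; hi=11 → [18, 14, 22, 12, 15, 6, 11, 5, -1, 3, 7, 19, 16]
nums[mid]=18>7: swap nums[0],nums[11]; hi=10 → [19, 14, 22, 12, 15, 6, 11, 5, -1, 3, 7, 18, 16]
nums[mid]=19>7: swap nums[0],nums[10]; hi=9 → [7, 14, 22, 12, 15, 6, 11, 5, -1, 3, 19, 18, 16]
nums[mid]=7=7: mid=1
nums[mid]=14>7: swap nums[1],nums[9]; hi=8 → [7, 3, 22, 12, 15, 6, 11, 5, -1, 14, 19, 18, 16]
nums[mid]=3<7: swap nums[0],nums[1]; lo=1,mid=2 → [3, 7, 22, 12, 15, 6, 11, 5, -1, 14, 19, 18, 16]
nums[mid]=22>7: swap nums[2],nums[8]; hi=7 → [3, 7, -1, 12, 15, 6, 11, 5, 22, 14, 19, 18, 16]
nums[mid]=-1<7: swap nums[1],nums[2]; lo=2,mid=3 → [3, -1, 7, 12, 15, 6, 11, 5, 22, 14, 19, 18, 16]
nums[mid]=12>7: swap nums[3],nums[7]; hi=6 → [3, -1, 7, 5, 15, 6, 11, 12, 22, 14, 19, 18, 16]
nums[mid]=5<7: swap nums[2],nums[3]; lo=3,mid=4 → [3, -1, 5, 7, 15, 6, 11, 12, 22, 14, 19, 18, 16]
nums[mid]=15>7: swap nums[4],nums[6]; hi=5 → [3, -1, 5, 7, 11, 6, 15, 12, 22, 14, 19, 18, 16]
nums[mid]=11>7: swap nums[4],nums[5]; hi=4 → [3, -1, 5, 7, 6, 11, 15, 12, 22, 14, 19, 18, 16]
nums[mid]=6<7: swap nums[3],nums[4]; lo=4,mid=5 → [3, -1, 5, 6, 7, 11, 15, 12, 22, 14, 19, 18, 16]
end: lo=4, hi=4; nums = [3, -1, 5, 6, 7, 11, 15, 12, 22, 14, 19, 18, 16]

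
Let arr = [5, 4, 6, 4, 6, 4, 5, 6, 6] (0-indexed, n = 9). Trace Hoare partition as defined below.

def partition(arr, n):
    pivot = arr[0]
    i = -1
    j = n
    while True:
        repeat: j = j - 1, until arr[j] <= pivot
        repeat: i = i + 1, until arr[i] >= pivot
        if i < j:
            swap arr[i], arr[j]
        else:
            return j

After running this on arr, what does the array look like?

[5, 4, 4, 4, 6, 6, 5, 6, 6]

pivot=5
j stops at 6 (5), i stops at 0 (5); swap ⇒ [5, 4, 6, 4, 6, 4, 5, 6, 6]
j stops at 5 (4), i stops at 2 (6); swap ⇒ [5, 4, 4, 4, 6, 6, 5, 6, 6]
j stops at 3, i stops at 4; i≥j ⇒ return 3. arr=[5, 4, 4, 4, 6, 6, 5, 6, 6]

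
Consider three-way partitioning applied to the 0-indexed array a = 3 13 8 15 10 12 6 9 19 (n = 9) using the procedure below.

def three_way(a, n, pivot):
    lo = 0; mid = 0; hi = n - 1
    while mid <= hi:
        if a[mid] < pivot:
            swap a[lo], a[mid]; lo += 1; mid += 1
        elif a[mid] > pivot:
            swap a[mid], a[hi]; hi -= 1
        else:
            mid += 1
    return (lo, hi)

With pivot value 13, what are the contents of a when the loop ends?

pivot = 13; lo=0, mid=0, hi=8
a[mid]=3<13: swap a[0],a[0]; lo=1,mid=1 → 3 13 8 15 10 12 6 9 19
a[mid]=13=13: mid=2
a[mid]=8<13: swap a[1],a[2]; lo=2,mid=3 → 3 8 13 15 10 12 6 9 19
a[mid]=15>13: swap a[3],a[8]; hi=7 → 3 8 13 19 10 12 6 9 15
a[mid]=19>13: swap a[3],a[7]; hi=6 → 3 8 13 9 10 12 6 19 15
a[mid]=9<13: swap a[2],a[3]; lo=3,mid=4 → 3 8 9 13 10 12 6 19 15
a[mid]=10<13: swap a[3],a[4]; lo=4,mid=5 → 3 8 9 10 13 12 6 19 15
a[mid]=12<13: swap a[4],a[5]; lo=5,mid=6 → 3 8 9 10 12 13 6 19 15
a[mid]=6<13: swap a[5],a[6]; lo=6,mid=7 → 3 8 9 10 12 6 13 19 15
end: lo=6, hi=6; a = 3 8 9 10 12 6 13 19 15

3 8 9 10 12 6 13 19 15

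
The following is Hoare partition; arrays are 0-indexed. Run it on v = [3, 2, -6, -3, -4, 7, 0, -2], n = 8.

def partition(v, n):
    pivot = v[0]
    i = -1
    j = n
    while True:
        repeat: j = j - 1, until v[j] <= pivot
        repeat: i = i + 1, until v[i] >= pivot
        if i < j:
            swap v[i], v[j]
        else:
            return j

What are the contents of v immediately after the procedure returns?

[-2, 2, -6, -3, -4, 0, 7, 3]

pivot=3
j stops at 7 (-2), i stops at 0 (3); swap ⇒ [-2, 2, -6, -3, -4, 7, 0, 3]
j stops at 6 (0), i stops at 5 (7); swap ⇒ [-2, 2, -6, -3, -4, 0, 7, 3]
j stops at 5, i stops at 6; i≥j ⇒ return 5. v=[-2, 2, -6, -3, -4, 0, 7, 3]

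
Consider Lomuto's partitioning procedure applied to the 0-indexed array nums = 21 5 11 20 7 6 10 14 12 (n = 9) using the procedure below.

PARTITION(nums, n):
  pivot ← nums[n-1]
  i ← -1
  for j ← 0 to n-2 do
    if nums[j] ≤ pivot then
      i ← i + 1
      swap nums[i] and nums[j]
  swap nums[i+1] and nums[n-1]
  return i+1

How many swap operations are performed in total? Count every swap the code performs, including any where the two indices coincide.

6

pivot = nums[8] = 12; i = -1
j=0: nums[0]=21 > 12 → no swap
j=1: nums[1]=5 ≤ 12 → i=0, swap nums[0],nums[1] → 5 21 11 20 7 6 10 14 12
j=2: nums[2]=11 ≤ 12 → i=1, swap nums[1],nums[2] → 5 11 21 20 7 6 10 14 12
j=3: nums[3]=20 > 12 → no swap
j=4: nums[4]=7 ≤ 12 → i=2, swap nums[2],nums[4] → 5 11 7 20 21 6 10 14 12
j=5: nums[5]=6 ≤ 12 → i=3, swap nums[3],nums[5] → 5 11 7 6 21 20 10 14 12
j=6: nums[6]=10 ≤ 12 → i=4, swap nums[4],nums[6] → 5 11 7 6 10 20 21 14 12
j=7: nums[7]=14 > 12 → no swap
final swap nums[5],nums[8] → 5 11 7 6 10 12 21 14 20; return 5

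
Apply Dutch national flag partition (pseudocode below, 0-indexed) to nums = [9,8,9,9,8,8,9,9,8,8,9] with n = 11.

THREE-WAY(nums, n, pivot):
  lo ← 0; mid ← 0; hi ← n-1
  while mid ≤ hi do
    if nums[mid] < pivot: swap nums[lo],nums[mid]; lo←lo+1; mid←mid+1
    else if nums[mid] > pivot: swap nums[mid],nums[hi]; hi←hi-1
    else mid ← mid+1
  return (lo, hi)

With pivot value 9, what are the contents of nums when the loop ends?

[8,8,8,8,8,9,9,9,9,9,9]

pivot = 9; lo=0, mid=0, hi=10
nums[mid]=9=9: mid=1
nums[mid]=8<9: swap nums[0],nums[1]; lo=1,mid=2 → [8,9,9,9,8,8,9,9,8,8,9]
nums[mid]=9=9: mid=3
nums[mid]=9=9: mid=4
nums[mid]=8<9: swap nums[1],nums[4]; lo=2,mid=5 → [8,8,9,9,9,8,9,9,8,8,9]
nums[mid]=8<9: swap nums[2],nums[5]; lo=3,mid=6 → [8,8,8,9,9,9,9,9,8,8,9]
nums[mid]=9=9: mid=7
nums[mid]=9=9: mid=8
nums[mid]=8<9: swap nums[3],nums[8]; lo=4,mid=9 → [8,8,8,8,9,9,9,9,9,8,9]
nums[mid]=8<9: swap nums[4],nums[9]; lo=5,mid=10 → [8,8,8,8,8,9,9,9,9,9,9]
nums[mid]=9=9: mid=11
end: lo=5, hi=10; nums = [8,8,8,8,8,9,9,9,9,9,9]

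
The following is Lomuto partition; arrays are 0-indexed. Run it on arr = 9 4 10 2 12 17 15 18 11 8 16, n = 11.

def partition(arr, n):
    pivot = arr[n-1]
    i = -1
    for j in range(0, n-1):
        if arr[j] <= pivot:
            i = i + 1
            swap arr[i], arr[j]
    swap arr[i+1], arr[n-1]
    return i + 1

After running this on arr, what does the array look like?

9 4 10 2 12 15 11 8 16 18 17

pivot=16, i=-1
j=0: 9≤16, i=0, swap(0,0) ⇒ 9 4 10 2 12 17 15 18 11 8 16
j=1: 4≤16, i=1, swap(1,1) ⇒ 9 4 10 2 12 17 15 18 11 8 16
j=2: 10≤16, i=2, swap(2,2) ⇒ 9 4 10 2 12 17 15 18 11 8 16
j=3: 2≤16, i=3, swap(3,3) ⇒ 9 4 10 2 12 17 15 18 11 8 16
j=4: 12≤16, i=4, swap(4,4) ⇒ 9 4 10 2 12 17 15 18 11 8 16
j=5: 17>16, skip
j=6: 15≤16, i=5, swap(5,6) ⇒ 9 4 10 2 12 15 17 18 11 8 16
j=7: 18>16, skip
j=8: 11≤16, i=6, swap(6,8) ⇒ 9 4 10 2 12 15 11 18 17 8 16
j=9: 8≤16, i=7, swap(7,9) ⇒ 9 4 10 2 12 15 11 8 17 18 16
swap(8,10) ⇒ 9 4 10 2 12 15 11 8 16 18 17; return 8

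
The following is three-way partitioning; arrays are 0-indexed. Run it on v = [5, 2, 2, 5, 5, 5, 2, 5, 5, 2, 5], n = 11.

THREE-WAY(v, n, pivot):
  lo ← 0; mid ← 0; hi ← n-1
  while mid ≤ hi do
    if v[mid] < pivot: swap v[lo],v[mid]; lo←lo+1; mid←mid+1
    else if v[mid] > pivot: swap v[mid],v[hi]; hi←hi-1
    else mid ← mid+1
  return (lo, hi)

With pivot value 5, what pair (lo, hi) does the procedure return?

(4, 10)

pivot = 5; lo=0, mid=0, hi=10
v[mid]=5=5: mid=1
v[mid]=2<5: swap v[0],v[1]; lo=1,mid=2 → [2, 5, 2, 5, 5, 5, 2, 5, 5, 2, 5]
v[mid]=2<5: swap v[1],v[2]; lo=2,mid=3 → [2, 2, 5, 5, 5, 5, 2, 5, 5, 2, 5]
v[mid]=5=5: mid=4
v[mid]=5=5: mid=5
v[mid]=5=5: mid=6
v[mid]=2<5: swap v[2],v[6]; lo=3,mid=7 → [2, 2, 2, 5, 5, 5, 5, 5, 5, 2, 5]
v[mid]=5=5: mid=8
v[mid]=5=5: mid=9
v[mid]=2<5: swap v[3],v[9]; lo=4,mid=10 → [2, 2, 2, 2, 5, 5, 5, 5, 5, 5, 5]
v[mid]=5=5: mid=11
end: lo=4, hi=10; v = [2, 2, 2, 2, 5, 5, 5, 5, 5, 5, 5]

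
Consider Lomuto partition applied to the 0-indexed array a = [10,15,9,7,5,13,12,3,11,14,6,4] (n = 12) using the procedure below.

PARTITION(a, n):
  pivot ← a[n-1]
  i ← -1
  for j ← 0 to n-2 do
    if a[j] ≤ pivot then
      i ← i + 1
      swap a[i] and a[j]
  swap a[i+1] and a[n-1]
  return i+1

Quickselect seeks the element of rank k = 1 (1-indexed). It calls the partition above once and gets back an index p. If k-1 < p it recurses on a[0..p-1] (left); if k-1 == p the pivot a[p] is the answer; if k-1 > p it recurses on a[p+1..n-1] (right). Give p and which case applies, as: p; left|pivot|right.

pivot = a[11] = 4; i = -1
j=0: a[0]=10 > 4 → no swap
j=1: a[1]=15 > 4 → no swap
j=2: a[2]=9 > 4 → no swap
j=3: a[3]=7 > 4 → no swap
j=4: a[4]=5 > 4 → no swap
j=5: a[5]=13 > 4 → no swap
j=6: a[6]=12 > 4 → no swap
j=7: a[7]=3 ≤ 4 → i=0, swap a[0],a[7] → [3,15,9,7,5,13,12,10,11,14,6,4]
j=8: a[8]=11 > 4 → no swap
j=9: a[9]=14 > 4 → no swap
j=10: a[10]=6 > 4 → no swap
final swap a[1],a[11] → [3,4,9,7,5,13,12,10,11,14,6,15]; return 1
p = 1; k-1 = 0 < 1 ⇒ left

1; left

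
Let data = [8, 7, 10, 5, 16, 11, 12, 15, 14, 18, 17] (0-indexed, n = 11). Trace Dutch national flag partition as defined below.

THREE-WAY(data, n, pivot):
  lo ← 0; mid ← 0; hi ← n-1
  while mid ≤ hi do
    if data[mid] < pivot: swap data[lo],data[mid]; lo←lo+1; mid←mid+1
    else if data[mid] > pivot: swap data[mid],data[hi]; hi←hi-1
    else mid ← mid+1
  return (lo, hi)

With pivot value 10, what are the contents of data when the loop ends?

lo=0 mid=0 hi=10
8<10: swap(0,0), lo=1 mid=1 ⇒ [8, 7, 10, 5, 16, 11, 12, 15, 14, 18, 17]
7<10: swap(1,1), lo=2 mid=2 ⇒ [8, 7, 10, 5, 16, 11, 12, 15, 14, 18, 17]
10=10: mid=3
5<10: swap(2,3), lo=3 mid=4 ⇒ [8, 7, 5, 10, 16, 11, 12, 15, 14, 18, 17]
16>10: swap(4,10), hi=9 ⇒ [8, 7, 5, 10, 17, 11, 12, 15, 14, 18, 16]
17>10: swap(4,9), hi=8 ⇒ [8, 7, 5, 10, 18, 11, 12, 15, 14, 17, 16]
18>10: swap(4,8), hi=7 ⇒ [8, 7, 5, 10, 14, 11, 12, 15, 18, 17, 16]
14>10: swap(4,7), hi=6 ⇒ [8, 7, 5, 10, 15, 11, 12, 14, 18, 17, 16]
15>10: swap(4,6), hi=5 ⇒ [8, 7, 5, 10, 12, 11, 15, 14, 18, 17, 16]
12>10: swap(4,5), hi=4 ⇒ [8, 7, 5, 10, 11, 12, 15, 14, 18, 17, 16]
11>10: swap(4,4), hi=3 ⇒ [8, 7, 5, 10, 11, 12, 15, 14, 18, 17, 16]
done. lo=3 hi=3; data=[8, 7, 5, 10, 11, 12, 15, 14, 18, 17, 16]

[8, 7, 5, 10, 11, 12, 15, 14, 18, 17, 16]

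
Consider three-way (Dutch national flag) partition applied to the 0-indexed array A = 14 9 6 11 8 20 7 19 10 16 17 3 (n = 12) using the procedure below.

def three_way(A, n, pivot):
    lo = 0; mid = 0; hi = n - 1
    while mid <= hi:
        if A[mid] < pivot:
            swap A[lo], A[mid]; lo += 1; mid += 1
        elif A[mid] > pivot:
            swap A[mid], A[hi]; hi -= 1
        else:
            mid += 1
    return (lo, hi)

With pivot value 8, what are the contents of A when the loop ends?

3 7 6 8 20 11 19 10 16 17 9 14

pivot = 8; lo=0, mid=0, hi=11
A[mid]=14>8: swap A[0],A[11]; hi=10 → 3 9 6 11 8 20 7 19 10 16 17 14
A[mid]=3<8: swap A[0],A[0]; lo=1,mid=1 → 3 9 6 11 8 20 7 19 10 16 17 14
A[mid]=9>8: swap A[1],A[10]; hi=9 → 3 17 6 11 8 20 7 19 10 16 9 14
A[mid]=17>8: swap A[1],A[9]; hi=8 → 3 16 6 11 8 20 7 19 10 17 9 14
A[mid]=16>8: swap A[1],A[8]; hi=7 → 3 10 6 11 8 20 7 19 16 17 9 14
A[mid]=10>8: swap A[1],A[7]; hi=6 → 3 19 6 11 8 20 7 10 16 17 9 14
A[mid]=19>8: swap A[1],A[6]; hi=5 → 3 7 6 11 8 20 19 10 16 17 9 14
A[mid]=7<8: swap A[1],A[1]; lo=2,mid=2 → 3 7 6 11 8 20 19 10 16 17 9 14
A[mid]=6<8: swap A[2],A[2]; lo=3,mid=3 → 3 7 6 11 8 20 19 10 16 17 9 14
A[mid]=11>8: swap A[3],A[5]; hi=4 → 3 7 6 20 8 11 19 10 16 17 9 14
A[mid]=20>8: swap A[3],A[4]; hi=3 → 3 7 6 8 20 11 19 10 16 17 9 14
A[mid]=8=8: mid=4
end: lo=3, hi=3; A = 3 7 6 8 20 11 19 10 16 17 9 14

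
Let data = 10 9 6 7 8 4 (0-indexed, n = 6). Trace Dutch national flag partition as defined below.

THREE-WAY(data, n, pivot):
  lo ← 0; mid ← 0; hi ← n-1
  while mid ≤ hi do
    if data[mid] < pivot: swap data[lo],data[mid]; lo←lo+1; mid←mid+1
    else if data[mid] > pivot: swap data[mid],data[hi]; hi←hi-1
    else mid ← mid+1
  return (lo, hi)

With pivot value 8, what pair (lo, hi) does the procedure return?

(3, 3)

pivot = 8; lo=0, mid=0, hi=5
data[mid]=10>8: swap data[0],data[5]; hi=4 → 4 9 6 7 8 10
data[mid]=4<8: swap data[0],data[0]; lo=1,mid=1 → 4 9 6 7 8 10
data[mid]=9>8: swap data[1],data[4]; hi=3 → 4 8 6 7 9 10
data[mid]=8=8: mid=2
data[mid]=6<8: swap data[1],data[2]; lo=2,mid=3 → 4 6 8 7 9 10
data[mid]=7<8: swap data[2],data[3]; lo=3,mid=4 → 4 6 7 8 9 10
end: lo=3, hi=3; data = 4 6 7 8 9 10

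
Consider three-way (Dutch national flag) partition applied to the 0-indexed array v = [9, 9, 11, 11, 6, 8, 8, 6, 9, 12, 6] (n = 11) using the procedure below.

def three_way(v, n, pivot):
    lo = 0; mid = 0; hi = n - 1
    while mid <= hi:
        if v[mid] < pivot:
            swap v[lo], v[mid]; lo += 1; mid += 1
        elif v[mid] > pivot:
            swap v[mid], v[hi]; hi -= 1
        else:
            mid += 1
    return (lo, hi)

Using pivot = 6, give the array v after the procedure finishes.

[6, 6, 6, 11, 8, 8, 11, 9, 12, 9, 9]

pivot = 6; lo=0, mid=0, hi=10
v[mid]=9>6: swap v[0],v[10]; hi=9 → [6, 9, 11, 11, 6, 8, 8, 6, 9, 12, 9]
v[mid]=6=6: mid=1
v[mid]=9>6: swap v[1],v[9]; hi=8 → [6, 12, 11, 11, 6, 8, 8, 6, 9, 9, 9]
v[mid]=12>6: swap v[1],v[8]; hi=7 → [6, 9, 11, 11, 6, 8, 8, 6, 12, 9, 9]
v[mid]=9>6: swap v[1],v[7]; hi=6 → [6, 6, 11, 11, 6, 8, 8, 9, 12, 9, 9]
v[mid]=6=6: mid=2
v[mid]=11>6: swap v[2],v[6]; hi=5 → [6, 6, 8, 11, 6, 8, 11, 9, 12, 9, 9]
v[mid]=8>6: swap v[2],v[5]; hi=4 → [6, 6, 8, 11, 6, 8, 11, 9, 12, 9, 9]
v[mid]=8>6: swap v[2],v[4]; hi=3 → [6, 6, 6, 11, 8, 8, 11, 9, 12, 9, 9]
v[mid]=6=6: mid=3
v[mid]=11>6: swap v[3],v[3]; hi=2 → [6, 6, 6, 11, 8, 8, 11, 9, 12, 9, 9]
end: lo=0, hi=2; v = [6, 6, 6, 11, 8, 8, 11, 9, 12, 9, 9]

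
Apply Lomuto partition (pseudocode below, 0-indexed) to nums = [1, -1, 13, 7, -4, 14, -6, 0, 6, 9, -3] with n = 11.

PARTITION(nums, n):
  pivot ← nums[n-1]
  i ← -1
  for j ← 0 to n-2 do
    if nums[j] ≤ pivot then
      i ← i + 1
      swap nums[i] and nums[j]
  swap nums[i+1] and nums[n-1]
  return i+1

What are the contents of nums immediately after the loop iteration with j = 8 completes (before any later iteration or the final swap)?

[-4, -6, 13, 7, 1, 14, -1, 0, 6, 9, -3]

pivot = nums[10] = -3; i = -1
j=0: nums[0]=1 > -3 → no swap
j=1: nums[1]=-1 > -3 → no swap
j=2: nums[2]=13 > -3 → no swap
j=3: nums[3]=7 > -3 → no swap
j=4: nums[4]=-4 ≤ -3 → i=0, swap nums[0],nums[4] → [-4, -1, 13, 7, 1, 14, -6, 0, 6, 9, -3]
j=5: nums[5]=14 > -3 → no swap
j=6: nums[6]=-6 ≤ -3 → i=1, swap nums[1],nums[6] → [-4, -6, 13, 7, 1, 14, -1, 0, 6, 9, -3]
j=7: nums[7]=0 > -3 → no swap
j=8: nums[8]=6 > -3 → no swap
(after j=8) nums = [-4, -6, 13, 7, 1, 14, -1, 0, 6, 9, -3]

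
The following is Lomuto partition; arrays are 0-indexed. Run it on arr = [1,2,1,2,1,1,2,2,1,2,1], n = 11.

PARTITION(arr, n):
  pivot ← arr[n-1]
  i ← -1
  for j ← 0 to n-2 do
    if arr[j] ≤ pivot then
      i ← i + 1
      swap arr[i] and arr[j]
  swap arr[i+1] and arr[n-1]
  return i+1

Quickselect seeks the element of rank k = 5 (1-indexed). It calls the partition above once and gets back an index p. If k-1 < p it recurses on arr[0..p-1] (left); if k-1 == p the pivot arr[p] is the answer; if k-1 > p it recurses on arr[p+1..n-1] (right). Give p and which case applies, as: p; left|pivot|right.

pivot=1, i=-1
j=0: 1≤1, i=0, swap(0,0) ⇒ [1,2,1,2,1,1,2,2,1,2,1]
j=1: 2>1, skip
j=2: 1≤1, i=1, swap(1,2) ⇒ [1,1,2,2,1,1,2,2,1,2,1]
j=3: 2>1, skip
j=4: 1≤1, i=2, swap(2,4) ⇒ [1,1,1,2,2,1,2,2,1,2,1]
j=5: 1≤1, i=3, swap(3,5) ⇒ [1,1,1,1,2,2,2,2,1,2,1]
j=6: 2>1, skip
j=7: 2>1, skip
j=8: 1≤1, i=4, swap(4,8) ⇒ [1,1,1,1,1,2,2,2,2,2,1]
j=9: 2>1, skip
swap(5,10) ⇒ [1,1,1,1,1,1,2,2,2,2,2]; return 5
p = 5; k-1 = 4 < 5 ⇒ left

5; left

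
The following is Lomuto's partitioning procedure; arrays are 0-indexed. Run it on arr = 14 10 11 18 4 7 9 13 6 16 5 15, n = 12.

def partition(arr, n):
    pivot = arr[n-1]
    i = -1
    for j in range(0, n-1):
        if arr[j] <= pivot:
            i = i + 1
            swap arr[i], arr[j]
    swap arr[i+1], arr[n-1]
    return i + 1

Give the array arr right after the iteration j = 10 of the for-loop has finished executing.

14 10 11 4 7 9 13 6 5 16 18 15

pivot=15, i=-1
j=0: 14≤15, i=0, swap(0,0) ⇒ 14 10 11 18 4 7 9 13 6 16 5 15
j=1: 10≤15, i=1, swap(1,1) ⇒ 14 10 11 18 4 7 9 13 6 16 5 15
j=2: 11≤15, i=2, swap(2,2) ⇒ 14 10 11 18 4 7 9 13 6 16 5 15
j=3: 18>15, skip
j=4: 4≤15, i=3, swap(3,4) ⇒ 14 10 11 4 18 7 9 13 6 16 5 15
j=5: 7≤15, i=4, swap(4,5) ⇒ 14 10 11 4 7 18 9 13 6 16 5 15
j=6: 9≤15, i=5, swap(5,6) ⇒ 14 10 11 4 7 9 18 13 6 16 5 15
j=7: 13≤15, i=6, swap(6,7) ⇒ 14 10 11 4 7 9 13 18 6 16 5 15
j=8: 6≤15, i=7, swap(7,8) ⇒ 14 10 11 4 7 9 13 6 18 16 5 15
j=9: 16>15, skip
j=10: 5≤15, i=8, swap(8,10) ⇒ 14 10 11 4 7 9 13 6 5 16 18 15
(after j=10) arr = 14 10 11 4 7 9 13 6 5 16 18 15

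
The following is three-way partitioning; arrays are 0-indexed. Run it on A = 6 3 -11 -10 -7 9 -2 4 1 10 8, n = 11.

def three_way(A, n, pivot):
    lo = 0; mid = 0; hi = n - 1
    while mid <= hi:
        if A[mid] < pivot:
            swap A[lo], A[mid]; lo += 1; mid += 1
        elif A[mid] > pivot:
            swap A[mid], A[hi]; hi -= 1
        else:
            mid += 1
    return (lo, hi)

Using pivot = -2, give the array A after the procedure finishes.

pivot = -2; lo=0, mid=0, hi=10
A[mid]=6>-2: swap A[0],A[10]; hi=9 → 8 3 -11 -10 -7 9 -2 4 1 10 6
A[mid]=8>-2: swap A[0],A[9]; hi=8 → 10 3 -11 -10 -7 9 -2 4 1 8 6
A[mid]=10>-2: swap A[0],A[8]; hi=7 → 1 3 -11 -10 -7 9 -2 4 10 8 6
A[mid]=1>-2: swap A[0],A[7]; hi=6 → 4 3 -11 -10 -7 9 -2 1 10 8 6
A[mid]=4>-2: swap A[0],A[6]; hi=5 → -2 3 -11 -10 -7 9 4 1 10 8 6
A[mid]=-2=-2: mid=1
A[mid]=3>-2: swap A[1],A[5]; hi=4 → -2 9 -11 -10 -7 3 4 1 10 8 6
A[mid]=9>-2: swap A[1],A[4]; hi=3 → -2 -7 -11 -10 9 3 4 1 10 8 6
A[mid]=-7<-2: swap A[0],A[1]; lo=1,mid=2 → -7 -2 -11 -10 9 3 4 1 10 8 6
A[mid]=-11<-2: swap A[1],A[2]; lo=2,mid=3 → -7 -11 -2 -10 9 3 4 1 10 8 6
A[mid]=-10<-2: swap A[2],A[3]; lo=3,mid=4 → -7 -11 -10 -2 9 3 4 1 10 8 6
end: lo=3, hi=3; A = -7 -11 -10 -2 9 3 4 1 10 8 6

-7 -11 -10 -2 9 3 4 1 10 8 6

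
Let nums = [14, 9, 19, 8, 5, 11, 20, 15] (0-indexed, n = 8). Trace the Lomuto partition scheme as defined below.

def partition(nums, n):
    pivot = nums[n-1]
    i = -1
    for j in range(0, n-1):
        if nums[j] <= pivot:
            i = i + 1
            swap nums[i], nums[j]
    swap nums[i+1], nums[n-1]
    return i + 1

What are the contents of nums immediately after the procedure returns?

[14, 9, 8, 5, 11, 15, 20, 19]

pivot=15, i=-1
j=0: 14≤15, i=0, swap(0,0) ⇒ [14, 9, 19, 8, 5, 11, 20, 15]
j=1: 9≤15, i=1, swap(1,1) ⇒ [14, 9, 19, 8, 5, 11, 20, 15]
j=2: 19>15, skip
j=3: 8≤15, i=2, swap(2,3) ⇒ [14, 9, 8, 19, 5, 11, 20, 15]
j=4: 5≤15, i=3, swap(3,4) ⇒ [14, 9, 8, 5, 19, 11, 20, 15]
j=5: 11≤15, i=4, swap(4,5) ⇒ [14, 9, 8, 5, 11, 19, 20, 15]
j=6: 20>15, skip
swap(5,7) ⇒ [14, 9, 8, 5, 11, 15, 20, 19]; return 5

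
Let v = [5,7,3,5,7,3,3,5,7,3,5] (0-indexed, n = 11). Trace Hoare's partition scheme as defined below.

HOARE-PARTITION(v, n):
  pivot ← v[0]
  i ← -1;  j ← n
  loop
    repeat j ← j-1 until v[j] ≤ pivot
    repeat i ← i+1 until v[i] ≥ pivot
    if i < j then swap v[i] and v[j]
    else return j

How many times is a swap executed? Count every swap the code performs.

pivot = v[0] = 5; i = -1, j = 11
j→10 (v[10]=5≤5), i→0 (v[0]=5≥5); i<j, swap → [5,7,3,5,7,3,3,5,7,3,5]
j→9 (v[9]=3≤5), i→1 (v[1]=7≥5); i<j, swap → [5,3,3,5,7,3,3,5,7,7,5]
j→7 (v[7]=5≤5), i→3 (v[3]=5≥5); i<j, swap → [5,3,3,5,7,3,3,5,7,7,5]
j→6 (v[6]=3≤5), i→4 (v[4]=7≥5); i<j, swap → [5,3,3,5,3,3,7,5,7,7,5]
j→5, i→6; i≥j, return j=5. v = [5,3,3,5,3,3,7,5,7,7,5]

4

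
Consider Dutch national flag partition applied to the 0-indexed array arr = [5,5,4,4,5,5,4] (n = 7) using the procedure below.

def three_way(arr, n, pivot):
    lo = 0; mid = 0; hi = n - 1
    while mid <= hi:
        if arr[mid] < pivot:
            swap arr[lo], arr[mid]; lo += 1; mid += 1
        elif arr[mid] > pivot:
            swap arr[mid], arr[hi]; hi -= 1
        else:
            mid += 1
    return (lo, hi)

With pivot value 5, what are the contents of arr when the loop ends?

[4,4,4,5,5,5,5]

pivot = 5; lo=0, mid=0, hi=6
arr[mid]=5=5: mid=1
arr[mid]=5=5: mid=2
arr[mid]=4<5: swap arr[0],arr[2]; lo=1,mid=3 → [4,5,5,4,5,5,4]
arr[mid]=4<5: swap arr[1],arr[3]; lo=2,mid=4 → [4,4,5,5,5,5,4]
arr[mid]=5=5: mid=5
arr[mid]=5=5: mid=6
arr[mid]=4<5: swap arr[2],arr[6]; lo=3,mid=7 → [4,4,4,5,5,5,5]
end: lo=3, hi=6; arr = [4,4,4,5,5,5,5]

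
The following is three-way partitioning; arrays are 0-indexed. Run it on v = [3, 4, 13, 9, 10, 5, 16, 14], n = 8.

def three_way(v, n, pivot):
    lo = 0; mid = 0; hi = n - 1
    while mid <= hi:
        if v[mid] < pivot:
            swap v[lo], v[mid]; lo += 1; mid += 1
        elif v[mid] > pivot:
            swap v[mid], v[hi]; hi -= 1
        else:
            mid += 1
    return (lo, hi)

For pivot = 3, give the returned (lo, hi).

(0, 0)

pivot = 3; lo=0, mid=0, hi=7
v[mid]=3=3: mid=1
v[mid]=4>3: swap v[1],v[7]; hi=6 → [3, 14, 13, 9, 10, 5, 16, 4]
v[mid]=14>3: swap v[1],v[6]; hi=5 → [3, 16, 13, 9, 10, 5, 14, 4]
v[mid]=16>3: swap v[1],v[5]; hi=4 → [3, 5, 13, 9, 10, 16, 14, 4]
v[mid]=5>3: swap v[1],v[4]; hi=3 → [3, 10, 13, 9, 5, 16, 14, 4]
v[mid]=10>3: swap v[1],v[3]; hi=2 → [3, 9, 13, 10, 5, 16, 14, 4]
v[mid]=9>3: swap v[1],v[2]; hi=1 → [3, 13, 9, 10, 5, 16, 14, 4]
v[mid]=13>3: swap v[1],v[1]; hi=0 → [3, 13, 9, 10, 5, 16, 14, 4]
end: lo=0, hi=0; v = [3, 13, 9, 10, 5, 16, 14, 4]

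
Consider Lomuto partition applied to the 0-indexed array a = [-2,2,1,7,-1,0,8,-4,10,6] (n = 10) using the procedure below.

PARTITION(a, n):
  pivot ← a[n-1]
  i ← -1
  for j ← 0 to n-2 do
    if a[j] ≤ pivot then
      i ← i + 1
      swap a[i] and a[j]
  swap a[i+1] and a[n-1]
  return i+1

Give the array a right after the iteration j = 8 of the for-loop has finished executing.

pivot = a[9] = 6; i = -1
j=0: a[0]=-2 ≤ 6 → i=0, swap a[0],a[0] (no change) → [-2,2,1,7,-1,0,8,-4,10,6]
j=1: a[1]=2 ≤ 6 → i=1, swap a[1],a[1] (no change) → [-2,2,1,7,-1,0,8,-4,10,6]
j=2: a[2]=1 ≤ 6 → i=2, swap a[2],a[2] (no change) → [-2,2,1,7,-1,0,8,-4,10,6]
j=3: a[3]=7 > 6 → no swap
j=4: a[4]=-1 ≤ 6 → i=3, swap a[3],a[4] → [-2,2,1,-1,7,0,8,-4,10,6]
j=5: a[5]=0 ≤ 6 → i=4, swap a[4],a[5] → [-2,2,1,-1,0,7,8,-4,10,6]
j=6: a[6]=8 > 6 → no swap
j=7: a[7]=-4 ≤ 6 → i=5, swap a[5],a[7] → [-2,2,1,-1,0,-4,8,7,10,6]
j=8: a[8]=10 > 6 → no swap
(after j=8) a = [-2,2,1,-1,0,-4,8,7,10,6]

[-2,2,1,-1,0,-4,8,7,10,6]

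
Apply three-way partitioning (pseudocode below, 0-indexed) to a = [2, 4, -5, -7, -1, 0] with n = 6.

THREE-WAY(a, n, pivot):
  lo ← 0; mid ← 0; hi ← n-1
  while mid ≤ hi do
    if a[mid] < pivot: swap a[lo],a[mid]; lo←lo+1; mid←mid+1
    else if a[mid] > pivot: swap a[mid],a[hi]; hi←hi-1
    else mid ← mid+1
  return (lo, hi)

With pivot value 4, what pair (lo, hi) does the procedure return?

(5, 5)

pivot = 4; lo=0, mid=0, hi=5
a[mid]=2<4: swap a[0],a[0]; lo=1,mid=1 → [2, 4, -5, -7, -1, 0]
a[mid]=4=4: mid=2
a[mid]=-5<4: swap a[1],a[2]; lo=2,mid=3 → [2, -5, 4, -7, -1, 0]
a[mid]=-7<4: swap a[2],a[3]; lo=3,mid=4 → [2, -5, -7, 4, -1, 0]
a[mid]=-1<4: swap a[3],a[4]; lo=4,mid=5 → [2, -5, -7, -1, 4, 0]
a[mid]=0<4: swap a[4],a[5]; lo=5,mid=6 → [2, -5, -7, -1, 0, 4]
end: lo=5, hi=5; a = [2, -5, -7, -1, 0, 4]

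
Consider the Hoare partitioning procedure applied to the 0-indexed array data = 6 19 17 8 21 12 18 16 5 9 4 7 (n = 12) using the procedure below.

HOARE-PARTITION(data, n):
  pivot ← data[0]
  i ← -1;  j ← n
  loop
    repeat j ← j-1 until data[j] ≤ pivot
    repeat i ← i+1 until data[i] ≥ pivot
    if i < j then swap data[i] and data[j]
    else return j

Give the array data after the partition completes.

pivot=6
j stops at 10 (4), i stops at 0 (6); swap ⇒ 4 19 17 8 21 12 18 16 5 9 6 7
j stops at 8 (5), i stops at 1 (19); swap ⇒ 4 5 17 8 21 12 18 16 19 9 6 7
j stops at 1, i stops at 2; i≥j ⇒ return 1. data=4 5 17 8 21 12 18 16 19 9 6 7

4 5 17 8 21 12 18 16 19 9 6 7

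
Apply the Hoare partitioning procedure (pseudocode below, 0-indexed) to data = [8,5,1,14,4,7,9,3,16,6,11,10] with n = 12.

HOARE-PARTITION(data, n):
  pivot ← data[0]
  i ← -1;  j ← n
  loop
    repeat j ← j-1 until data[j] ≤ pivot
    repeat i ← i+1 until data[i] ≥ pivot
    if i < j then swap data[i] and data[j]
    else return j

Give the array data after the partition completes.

pivot=8
j stops at 9 (6), i stops at 0 (8); swap ⇒ [6,5,1,14,4,7,9,3,16,8,11,10]
j stops at 7 (3), i stops at 3 (14); swap ⇒ [6,5,1,3,4,7,9,14,16,8,11,10]
j stops at 5, i stops at 6; i≥j ⇒ return 5. data=[6,5,1,3,4,7,9,14,16,8,11,10]

[6,5,1,3,4,7,9,14,16,8,11,10]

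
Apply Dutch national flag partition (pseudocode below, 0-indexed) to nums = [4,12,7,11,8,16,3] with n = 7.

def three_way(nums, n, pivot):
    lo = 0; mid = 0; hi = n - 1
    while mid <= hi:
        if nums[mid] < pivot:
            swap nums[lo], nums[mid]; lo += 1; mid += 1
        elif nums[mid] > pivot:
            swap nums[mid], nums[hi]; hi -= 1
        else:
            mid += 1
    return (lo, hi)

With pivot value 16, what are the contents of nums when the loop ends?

[4,12,7,11,8,3,16]

lo=0 mid=0 hi=6
4<16: swap(0,0), lo=1 mid=1 ⇒ [4,12,7,11,8,16,3]
12<16: swap(1,1), lo=2 mid=2 ⇒ [4,12,7,11,8,16,3]
7<16: swap(2,2), lo=3 mid=3 ⇒ [4,12,7,11,8,16,3]
11<16: swap(3,3), lo=4 mid=4 ⇒ [4,12,7,11,8,16,3]
8<16: swap(4,4), lo=5 mid=5 ⇒ [4,12,7,11,8,16,3]
16=16: mid=6
3<16: swap(5,6), lo=6 mid=7 ⇒ [4,12,7,11,8,3,16]
done. lo=6 hi=6; nums=[4,12,7,11,8,3,16]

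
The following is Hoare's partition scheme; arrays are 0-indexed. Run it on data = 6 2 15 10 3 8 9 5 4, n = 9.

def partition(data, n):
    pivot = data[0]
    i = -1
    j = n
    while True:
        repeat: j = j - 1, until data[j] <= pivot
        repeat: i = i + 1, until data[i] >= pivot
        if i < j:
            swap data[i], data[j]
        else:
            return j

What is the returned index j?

pivot=6
j stops at 8 (4), i stops at 0 (6); swap ⇒ 4 2 15 10 3 8 9 5 6
j stops at 7 (5), i stops at 2 (15); swap ⇒ 4 2 5 10 3 8 9 15 6
j stops at 4 (3), i stops at 3 (10); swap ⇒ 4 2 5 3 10 8 9 15 6
j stops at 3, i stops at 4; i≥j ⇒ return 3. data=4 2 5 3 10 8 9 15 6

3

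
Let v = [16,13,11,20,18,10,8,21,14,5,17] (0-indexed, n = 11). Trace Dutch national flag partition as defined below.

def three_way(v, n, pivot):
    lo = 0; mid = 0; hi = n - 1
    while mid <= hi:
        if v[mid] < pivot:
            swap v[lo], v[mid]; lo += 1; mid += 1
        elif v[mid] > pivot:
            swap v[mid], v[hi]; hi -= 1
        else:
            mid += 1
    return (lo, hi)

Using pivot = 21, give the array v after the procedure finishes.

[16,13,11,20,18,10,8,14,5,17,21]

lo=0 mid=0 hi=10
16<21: swap(0,0), lo=1 mid=1 ⇒ [16,13,11,20,18,10,8,21,14,5,17]
13<21: swap(1,1), lo=2 mid=2 ⇒ [16,13,11,20,18,10,8,21,14,5,17]
11<21: swap(2,2), lo=3 mid=3 ⇒ [16,13,11,20,18,10,8,21,14,5,17]
20<21: swap(3,3), lo=4 mid=4 ⇒ [16,13,11,20,18,10,8,21,14,5,17]
18<21: swap(4,4), lo=5 mid=5 ⇒ [16,13,11,20,18,10,8,21,14,5,17]
10<21: swap(5,5), lo=6 mid=6 ⇒ [16,13,11,20,18,10,8,21,14,5,17]
8<21: swap(6,6), lo=7 mid=7 ⇒ [16,13,11,20,18,10,8,21,14,5,17]
21=21: mid=8
14<21: swap(7,8), lo=8 mid=9 ⇒ [16,13,11,20,18,10,8,14,21,5,17]
5<21: swap(8,9), lo=9 mid=10 ⇒ [16,13,11,20,18,10,8,14,5,21,17]
17<21: swap(9,10), lo=10 mid=11 ⇒ [16,13,11,20,18,10,8,14,5,17,21]
done. lo=10 hi=10; v=[16,13,11,20,18,10,8,14,5,17,21]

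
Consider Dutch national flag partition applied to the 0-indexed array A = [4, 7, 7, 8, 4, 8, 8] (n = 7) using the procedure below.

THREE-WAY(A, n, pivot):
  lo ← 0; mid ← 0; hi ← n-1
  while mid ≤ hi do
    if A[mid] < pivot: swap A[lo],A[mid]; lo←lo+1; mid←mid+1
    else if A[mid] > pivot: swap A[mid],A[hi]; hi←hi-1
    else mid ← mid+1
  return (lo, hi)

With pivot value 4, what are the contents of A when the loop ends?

[4, 4, 8, 7, 8, 8, 7]

pivot = 4; lo=0, mid=0, hi=6
A[mid]=4=4: mid=1
A[mid]=7>4: swap A[1],A[6]; hi=5 → [4, 8, 7, 8, 4, 8, 7]
A[mid]=8>4: swap A[1],A[5]; hi=4 → [4, 8, 7, 8, 4, 8, 7]
A[mid]=8>4: swap A[1],A[4]; hi=3 → [4, 4, 7, 8, 8, 8, 7]
A[mid]=4=4: mid=2
A[mid]=7>4: swap A[2],A[3]; hi=2 → [4, 4, 8, 7, 8, 8, 7]
A[mid]=8>4: swap A[2],A[2]; hi=1 → [4, 4, 8, 7, 8, 8, 7]
end: lo=0, hi=1; A = [4, 4, 8, 7, 8, 8, 7]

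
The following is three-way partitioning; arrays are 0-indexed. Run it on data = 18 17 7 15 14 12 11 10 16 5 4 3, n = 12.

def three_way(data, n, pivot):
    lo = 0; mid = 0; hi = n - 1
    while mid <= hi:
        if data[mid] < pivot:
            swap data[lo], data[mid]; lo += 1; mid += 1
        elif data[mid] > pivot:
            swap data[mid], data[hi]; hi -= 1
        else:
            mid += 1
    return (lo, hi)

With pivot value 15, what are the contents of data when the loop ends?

3 4 7 14 12 11 10 5 15 16 17 18

pivot = 15; lo=0, mid=0, hi=11
data[mid]=18>15: swap data[0],data[11]; hi=10 → 3 17 7 15 14 12 11 10 16 5 4 18
data[mid]=3<15: swap data[0],data[0]; lo=1,mid=1 → 3 17 7 15 14 12 11 10 16 5 4 18
data[mid]=17>15: swap data[1],data[10]; hi=9 → 3 4 7 15 14 12 11 10 16 5 17 18
data[mid]=4<15: swap data[1],data[1]; lo=2,mid=2 → 3 4 7 15 14 12 11 10 16 5 17 18
data[mid]=7<15: swap data[2],data[2]; lo=3,mid=3 → 3 4 7 15 14 12 11 10 16 5 17 18
data[mid]=15=15: mid=4
data[mid]=14<15: swap data[3],data[4]; lo=4,mid=5 → 3 4 7 14 15 12 11 10 16 5 17 18
data[mid]=12<15: swap data[4],data[5]; lo=5,mid=6 → 3 4 7 14 12 15 11 10 16 5 17 18
data[mid]=11<15: swap data[5],data[6]; lo=6,mid=7 → 3 4 7 14 12 11 15 10 16 5 17 18
data[mid]=10<15: swap data[6],data[7]; lo=7,mid=8 → 3 4 7 14 12 11 10 15 16 5 17 18
data[mid]=16>15: swap data[8],data[9]; hi=8 → 3 4 7 14 12 11 10 15 5 16 17 18
data[mid]=5<15: swap data[7],data[8]; lo=8,mid=9 → 3 4 7 14 12 11 10 5 15 16 17 18
end: lo=8, hi=8; data = 3 4 7 14 12 11 10 5 15 16 17 18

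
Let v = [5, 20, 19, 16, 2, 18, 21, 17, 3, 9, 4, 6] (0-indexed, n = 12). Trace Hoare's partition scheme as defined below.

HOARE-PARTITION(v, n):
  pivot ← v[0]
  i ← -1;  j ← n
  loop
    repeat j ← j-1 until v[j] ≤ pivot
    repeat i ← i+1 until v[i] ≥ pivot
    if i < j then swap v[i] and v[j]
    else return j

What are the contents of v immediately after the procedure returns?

pivot = v[0] = 5; i = -1, j = 12
j→10 (v[10]=4≤5), i→0 (v[0]=5≥5); i<j, swap → [4, 20, 19, 16, 2, 18, 21, 17, 3, 9, 5, 6]
j→8 (v[8]=3≤5), i→1 (v[1]=20≥5); i<j, swap → [4, 3, 19, 16, 2, 18, 21, 17, 20, 9, 5, 6]
j→4 (v[4]=2≤5), i→2 (v[2]=19≥5); i<j, swap → [4, 3, 2, 16, 19, 18, 21, 17, 20, 9, 5, 6]
j→2, i→3; i≥j, return j=2. v = [4, 3, 2, 16, 19, 18, 21, 17, 20, 9, 5, 6]

[4, 3, 2, 16, 19, 18, 21, 17, 20, 9, 5, 6]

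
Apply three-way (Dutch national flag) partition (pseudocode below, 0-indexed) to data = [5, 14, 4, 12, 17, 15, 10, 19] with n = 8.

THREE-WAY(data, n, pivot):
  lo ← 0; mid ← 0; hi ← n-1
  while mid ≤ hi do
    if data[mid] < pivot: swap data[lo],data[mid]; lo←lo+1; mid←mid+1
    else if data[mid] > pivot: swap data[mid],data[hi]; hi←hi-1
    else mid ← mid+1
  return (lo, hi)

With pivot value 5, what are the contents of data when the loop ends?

[4, 5, 12, 17, 15, 10, 19, 14]

lo=0 mid=0 hi=7
5=5: mid=1
14>5: swap(1,7), hi=6 ⇒ [5, 19, 4, 12, 17, 15, 10, 14]
19>5: swap(1,6), hi=5 ⇒ [5, 10, 4, 12, 17, 15, 19, 14]
10>5: swap(1,5), hi=4 ⇒ [5, 15, 4, 12, 17, 10, 19, 14]
15>5: swap(1,4), hi=3 ⇒ [5, 17, 4, 12, 15, 10, 19, 14]
17>5: swap(1,3), hi=2 ⇒ [5, 12, 4, 17, 15, 10, 19, 14]
12>5: swap(1,2), hi=1 ⇒ [5, 4, 12, 17, 15, 10, 19, 14]
4<5: swap(0,1), lo=1 mid=2 ⇒ [4, 5, 12, 17, 15, 10, 19, 14]
done. lo=1 hi=1; data=[4, 5, 12, 17, 15, 10, 19, 14]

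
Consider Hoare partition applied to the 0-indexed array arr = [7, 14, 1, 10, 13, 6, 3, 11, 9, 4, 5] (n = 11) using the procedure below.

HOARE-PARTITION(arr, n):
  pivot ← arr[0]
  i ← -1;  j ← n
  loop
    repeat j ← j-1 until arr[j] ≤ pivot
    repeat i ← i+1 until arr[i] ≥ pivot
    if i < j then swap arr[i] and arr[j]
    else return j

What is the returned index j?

pivot=7
j stops at 10 (5), i stops at 0 (7); swap ⇒ [5, 14, 1, 10, 13, 6, 3, 11, 9, 4, 7]
j stops at 9 (4), i stops at 1 (14); swap ⇒ [5, 4, 1, 10, 13, 6, 3, 11, 9, 14, 7]
j stops at 6 (3), i stops at 3 (10); swap ⇒ [5, 4, 1, 3, 13, 6, 10, 11, 9, 14, 7]
j stops at 5 (6), i stops at 4 (13); swap ⇒ [5, 4, 1, 3, 6, 13, 10, 11, 9, 14, 7]
j stops at 4, i stops at 5; i≥j ⇒ return 4. arr=[5, 4, 1, 3, 6, 13, 10, 11, 9, 14, 7]

4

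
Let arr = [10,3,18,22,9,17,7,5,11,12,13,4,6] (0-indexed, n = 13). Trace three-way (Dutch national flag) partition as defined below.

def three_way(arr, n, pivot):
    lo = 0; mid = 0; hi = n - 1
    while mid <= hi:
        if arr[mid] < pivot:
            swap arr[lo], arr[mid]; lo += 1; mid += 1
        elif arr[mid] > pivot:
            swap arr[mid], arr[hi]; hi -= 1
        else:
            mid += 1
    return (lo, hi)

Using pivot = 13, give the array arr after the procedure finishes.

lo=0 mid=0 hi=12
10<13: swap(0,0), lo=1 mid=1 ⇒ [10,3,18,22,9,17,7,5,11,12,13,4,6]
3<13: swap(1,1), lo=2 mid=2 ⇒ [10,3,18,22,9,17,7,5,11,12,13,4,6]
18>13: swap(2,12), hi=11 ⇒ [10,3,6,22,9,17,7,5,11,12,13,4,18]
6<13: swap(2,2), lo=3 mid=3 ⇒ [10,3,6,22,9,17,7,5,11,12,13,4,18]
22>13: swap(3,11), hi=10 ⇒ [10,3,6,4,9,17,7,5,11,12,13,22,18]
4<13: swap(3,3), lo=4 mid=4 ⇒ [10,3,6,4,9,17,7,5,11,12,13,22,18]
9<13: swap(4,4), lo=5 mid=5 ⇒ [10,3,6,4,9,17,7,5,11,12,13,22,18]
17>13: swap(5,10), hi=9 ⇒ [10,3,6,4,9,13,7,5,11,12,17,22,18]
13=13: mid=6
7<13: swap(5,6), lo=6 mid=7 ⇒ [10,3,6,4,9,7,13,5,11,12,17,22,18]
5<13: swap(6,7), lo=7 mid=8 ⇒ [10,3,6,4,9,7,5,13,11,12,17,22,18]
11<13: swap(7,8), lo=8 mid=9 ⇒ [10,3,6,4,9,7,5,11,13,12,17,22,18]
12<13: swap(8,9), lo=9 mid=10 ⇒ [10,3,6,4,9,7,5,11,12,13,17,22,18]
done. lo=9 hi=9; arr=[10,3,6,4,9,7,5,11,12,13,17,22,18]

[10,3,6,4,9,7,5,11,12,13,17,22,18]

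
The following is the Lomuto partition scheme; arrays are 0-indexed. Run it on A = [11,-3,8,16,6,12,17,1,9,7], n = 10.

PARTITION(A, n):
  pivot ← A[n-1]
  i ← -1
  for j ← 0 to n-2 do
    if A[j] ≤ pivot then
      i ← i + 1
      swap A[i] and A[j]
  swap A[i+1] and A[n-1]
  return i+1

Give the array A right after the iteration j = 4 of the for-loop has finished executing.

pivot = A[9] = 7; i = -1
j=0: A[0]=11 > 7 → no swap
j=1: A[1]=-3 ≤ 7 → i=0, swap A[0],A[1] → [-3,11,8,16,6,12,17,1,9,7]
j=2: A[2]=8 > 7 → no swap
j=3: A[3]=16 > 7 → no swap
j=4: A[4]=6 ≤ 7 → i=1, swap A[1],A[4] → [-3,6,8,16,11,12,17,1,9,7]
(after j=4) A = [-3,6,8,16,11,12,17,1,9,7]

[-3,6,8,16,11,12,17,1,9,7]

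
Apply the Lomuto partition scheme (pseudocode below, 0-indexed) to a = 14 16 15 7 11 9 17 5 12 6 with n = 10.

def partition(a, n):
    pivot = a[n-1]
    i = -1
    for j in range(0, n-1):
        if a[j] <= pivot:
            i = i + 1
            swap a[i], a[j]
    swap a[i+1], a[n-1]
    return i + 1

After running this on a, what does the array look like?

5 6 15 7 11 9 17 14 12 16

pivot = a[9] = 6; i = -1
j=0: a[0]=14 > 6 → no swap
j=1: a[1]=16 > 6 → no swap
j=2: a[2]=15 > 6 → no swap
j=3: a[3]=7 > 6 → no swap
j=4: a[4]=11 > 6 → no swap
j=5: a[5]=9 > 6 → no swap
j=6: a[6]=17 > 6 → no swap
j=7: a[7]=5 ≤ 6 → i=0, swap a[0],a[7] → 5 16 15 7 11 9 17 14 12 6
j=8: a[8]=12 > 6 → no swap
final swap a[1],a[9] → 5 6 15 7 11 9 17 14 12 16; return 1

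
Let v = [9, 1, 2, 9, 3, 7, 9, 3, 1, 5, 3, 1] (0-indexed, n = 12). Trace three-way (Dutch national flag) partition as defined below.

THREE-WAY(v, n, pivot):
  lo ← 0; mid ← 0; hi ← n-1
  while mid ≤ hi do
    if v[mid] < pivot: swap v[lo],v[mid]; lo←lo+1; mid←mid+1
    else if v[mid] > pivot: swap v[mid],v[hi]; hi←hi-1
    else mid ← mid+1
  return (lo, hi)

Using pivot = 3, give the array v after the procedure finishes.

[1, 1, 2, 1, 3, 3, 3, 9, 5, 7, 9, 9]

pivot = 3; lo=0, mid=0, hi=11
v[mid]=9>3: swap v[0],v[11]; hi=10 → [1, 1, 2, 9, 3, 7, 9, 3, 1, 5, 3, 9]
v[mid]=1<3: swap v[0],v[0]; lo=1,mid=1 → [1, 1, 2, 9, 3, 7, 9, 3, 1, 5, 3, 9]
v[mid]=1<3: swap v[1],v[1]; lo=2,mid=2 → [1, 1, 2, 9, 3, 7, 9, 3, 1, 5, 3, 9]
v[mid]=2<3: swap v[2],v[2]; lo=3,mid=3 → [1, 1, 2, 9, 3, 7, 9, 3, 1, 5, 3, 9]
v[mid]=9>3: swap v[3],v[10]; hi=9 → [1, 1, 2, 3, 3, 7, 9, 3, 1, 5, 9, 9]
v[mid]=3=3: mid=4
v[mid]=3=3: mid=5
v[mid]=7>3: swap v[5],v[9]; hi=8 → [1, 1, 2, 3, 3, 5, 9, 3, 1, 7, 9, 9]
v[mid]=5>3: swap v[5],v[8]; hi=7 → [1, 1, 2, 3, 3, 1, 9, 3, 5, 7, 9, 9]
v[mid]=1<3: swap v[3],v[5]; lo=4,mid=6 → [1, 1, 2, 1, 3, 3, 9, 3, 5, 7, 9, 9]
v[mid]=9>3: swap v[6],v[7]; hi=6 → [1, 1, 2, 1, 3, 3, 3, 9, 5, 7, 9, 9]
v[mid]=3=3: mid=7
end: lo=4, hi=6; v = [1, 1, 2, 1, 3, 3, 3, 9, 5, 7, 9, 9]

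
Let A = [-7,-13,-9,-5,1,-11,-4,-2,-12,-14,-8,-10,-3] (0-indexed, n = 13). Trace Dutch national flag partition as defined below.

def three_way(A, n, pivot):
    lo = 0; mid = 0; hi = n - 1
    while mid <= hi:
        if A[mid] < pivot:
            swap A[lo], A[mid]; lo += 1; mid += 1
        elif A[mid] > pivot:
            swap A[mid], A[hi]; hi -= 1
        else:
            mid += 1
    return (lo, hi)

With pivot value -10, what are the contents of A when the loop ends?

pivot = -10; lo=0, mid=0, hi=12
A[mid]=-7>-10: swap A[0],A[12]; hi=11 → [-3,-13,-9,-5,1,-11,-4,-2,-12,-14,-8,-10,-7]
A[mid]=-3>-10: swap A[0],A[11]; hi=10 → [-10,-13,-9,-5,1,-11,-4,-2,-12,-14,-8,-3,-7]
A[mid]=-10=-10: mid=1
A[mid]=-13<-10: swap A[0],A[1]; lo=1,mid=2 → [-13,-10,-9,-5,1,-11,-4,-2,-12,-14,-8,-3,-7]
A[mid]=-9>-10: swap A[2],A[10]; hi=9 → [-13,-10,-8,-5,1,-11,-4,-2,-12,-14,-9,-3,-7]
A[mid]=-8>-10: swap A[2],A[9]; hi=8 → [-13,-10,-14,-5,1,-11,-4,-2,-12,-8,-9,-3,-7]
A[mid]=-14<-10: swap A[1],A[2]; lo=2,mid=3 → [-13,-14,-10,-5,1,-11,-4,-2,-12,-8,-9,-3,-7]
A[mid]=-5>-10: swap A[3],A[8]; hi=7 → [-13,-14,-10,-12,1,-11,-4,-2,-5,-8,-9,-3,-7]
A[mid]=-12<-10: swap A[2],A[3]; lo=3,mid=4 → [-13,-14,-12,-10,1,-11,-4,-2,-5,-8,-9,-3,-7]
A[mid]=1>-10: swap A[4],A[7]; hi=6 → [-13,-14,-12,-10,-2,-11,-4,1,-5,-8,-9,-3,-7]
A[mid]=-2>-10: swap A[4],A[6]; hi=5 → [-13,-14,-12,-10,-4,-11,-2,1,-5,-8,-9,-3,-7]
A[mid]=-4>-10: swap A[4],A[5]; hi=4 → [-13,-14,-12,-10,-11,-4,-2,1,-5,-8,-9,-3,-7]
A[mid]=-11<-10: swap A[3],A[4]; lo=4,mid=5 → [-13,-14,-12,-11,-10,-4,-2,1,-5,-8,-9,-3,-7]
end: lo=4, hi=4; A = [-13,-14,-12,-11,-10,-4,-2,1,-5,-8,-9,-3,-7]

[-13,-14,-12,-11,-10,-4,-2,1,-5,-8,-9,-3,-7]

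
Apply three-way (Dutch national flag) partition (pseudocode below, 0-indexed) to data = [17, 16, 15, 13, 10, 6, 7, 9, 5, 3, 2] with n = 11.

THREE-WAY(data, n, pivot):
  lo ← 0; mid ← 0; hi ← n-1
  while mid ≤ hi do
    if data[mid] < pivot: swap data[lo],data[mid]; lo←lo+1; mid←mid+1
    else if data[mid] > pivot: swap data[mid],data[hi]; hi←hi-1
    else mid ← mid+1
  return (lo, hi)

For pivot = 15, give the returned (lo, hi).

(8, 8)

pivot = 15; lo=0, mid=0, hi=10
data[mid]=17>15: swap data[0],data[10]; hi=9 → [2, 16, 15, 13, 10, 6, 7, 9, 5, 3, 17]
data[mid]=2<15: swap data[0],data[0]; lo=1,mid=1 → [2, 16, 15, 13, 10, 6, 7, 9, 5, 3, 17]
data[mid]=16>15: swap data[1],data[9]; hi=8 → [2, 3, 15, 13, 10, 6, 7, 9, 5, 16, 17]
data[mid]=3<15: swap data[1],data[1]; lo=2,mid=2 → [2, 3, 15, 13, 10, 6, 7, 9, 5, 16, 17]
data[mid]=15=15: mid=3
data[mid]=13<15: swap data[2],data[3]; lo=3,mid=4 → [2, 3, 13, 15, 10, 6, 7, 9, 5, 16, 17]
data[mid]=10<15: swap data[3],data[4]; lo=4,mid=5 → [2, 3, 13, 10, 15, 6, 7, 9, 5, 16, 17]
data[mid]=6<15: swap data[4],data[5]; lo=5,mid=6 → [2, 3, 13, 10, 6, 15, 7, 9, 5, 16, 17]
data[mid]=7<15: swap data[5],data[6]; lo=6,mid=7 → [2, 3, 13, 10, 6, 7, 15, 9, 5, 16, 17]
data[mid]=9<15: swap data[6],data[7]; lo=7,mid=8 → [2, 3, 13, 10, 6, 7, 9, 15, 5, 16, 17]
data[mid]=5<15: swap data[7],data[8]; lo=8,mid=9 → [2, 3, 13, 10, 6, 7, 9, 5, 15, 16, 17]
end: lo=8, hi=8; data = [2, 3, 13, 10, 6, 7, 9, 5, 15, 16, 17]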